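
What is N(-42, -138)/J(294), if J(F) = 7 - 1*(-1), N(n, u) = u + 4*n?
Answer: -153/4 ≈ -38.250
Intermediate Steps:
J(F) = 8 (J(F) = 7 + 1 = 8)
N(-42, -138)/J(294) = (-138 + 4*(-42))/8 = (-138 - 168)*(⅛) = -306*⅛ = -153/4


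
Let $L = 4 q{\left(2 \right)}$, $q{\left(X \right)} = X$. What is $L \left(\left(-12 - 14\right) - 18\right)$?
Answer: $-352$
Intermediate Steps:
$L = 8$ ($L = 4 \cdot 2 = 8$)
$L \left(\left(-12 - 14\right) - 18\right) = 8 \left(\left(-12 - 14\right) - 18\right) = 8 \left(-26 - 18\right) = 8 \left(-44\right) = -352$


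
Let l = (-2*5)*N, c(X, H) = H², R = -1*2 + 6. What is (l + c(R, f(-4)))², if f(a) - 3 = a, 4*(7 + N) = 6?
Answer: 3136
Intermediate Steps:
N = -11/2 (N = -7 + (¼)*6 = -7 + 3/2 = -11/2 ≈ -5.5000)
f(a) = 3 + a
R = 4 (R = -2 + 6 = 4)
l = 55 (l = -2*5*(-11/2) = -10*(-11/2) = 55)
(l + c(R, f(-4)))² = (55 + (3 - 4)²)² = (55 + (-1)²)² = (55 + 1)² = 56² = 3136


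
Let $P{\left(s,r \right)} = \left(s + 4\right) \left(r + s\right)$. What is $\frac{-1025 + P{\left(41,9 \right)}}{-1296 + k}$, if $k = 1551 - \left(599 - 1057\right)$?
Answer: $\frac{1225}{713} \approx 1.7181$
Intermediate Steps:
$k = 2009$ ($k = 1551 - \left(599 - 1057\right) = 1551 - -458 = 1551 + 458 = 2009$)
$P{\left(s,r \right)} = \left(4 + s\right) \left(r + s\right)$
$\frac{-1025 + P{\left(41,9 \right)}}{-1296 + k} = \frac{-1025 + \left(41^{2} + 4 \cdot 9 + 4 \cdot 41 + 9 \cdot 41\right)}{-1296 + 2009} = \frac{-1025 + \left(1681 + 36 + 164 + 369\right)}{713} = \left(-1025 + 2250\right) \frac{1}{713} = 1225 \cdot \frac{1}{713} = \frac{1225}{713}$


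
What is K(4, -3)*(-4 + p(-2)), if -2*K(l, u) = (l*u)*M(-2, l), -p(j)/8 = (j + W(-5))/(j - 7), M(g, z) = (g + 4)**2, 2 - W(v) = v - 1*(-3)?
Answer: -160/3 ≈ -53.333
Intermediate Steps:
W(v) = -1 - v (W(v) = 2 - (v - 1*(-3)) = 2 - (v + 3) = 2 - (3 + v) = 2 + (-3 - v) = -1 - v)
M(g, z) = (4 + g)**2
p(j) = -8*(4 + j)/(-7 + j) (p(j) = -8*(j + (-1 - 1*(-5)))/(j - 7) = -8*(j + (-1 + 5))/(-7 + j) = -8*(j + 4)/(-7 + j) = -8*(4 + j)/(-7 + j))
K(l, u) = -2*l*u (K(l, u) = -l*u*(4 - 2)**2/2 = -l*u*2**2/2 = -l*u*4/2 = -2*l*u)
K(4, -3)*(-4 + p(-2)) = (-2*4*(-3))*(-4 + 8*(-4 - 1*(-2))/(-7 - 2)) = 24*(-4 + 8*(-4 + 2)/(-9)) = 24*(-4 + 8*(-1/9)*(-2)) = 24*(-4 + 16/9) = 24*(-20/9) = -160/3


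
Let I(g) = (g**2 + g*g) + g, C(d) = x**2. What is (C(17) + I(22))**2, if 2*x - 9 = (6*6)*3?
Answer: 311487201/16 ≈ 1.9468e+7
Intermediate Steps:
x = 117/2 (x = 9/2 + ((6*6)*3)/2 = 9/2 + (36*3)/2 = 9/2 + (1/2)*108 = 9/2 + 54 = 117/2 ≈ 58.500)
C(d) = 13689/4 (C(d) = (117/2)**2 = 13689/4)
I(g) = g + 2*g**2 (I(g) = (g**2 + g**2) + g = 2*g**2 + g = g + 2*g**2)
(C(17) + I(22))**2 = (13689/4 + 22*(1 + 2*22))**2 = (13689/4 + 22*(1 + 44))**2 = (13689/4 + 22*45)**2 = (13689/4 + 990)**2 = (17649/4)**2 = 311487201/16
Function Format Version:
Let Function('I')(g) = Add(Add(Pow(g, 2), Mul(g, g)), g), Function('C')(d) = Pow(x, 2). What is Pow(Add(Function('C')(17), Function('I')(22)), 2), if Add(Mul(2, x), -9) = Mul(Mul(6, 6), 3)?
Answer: Rational(311487201, 16) ≈ 1.9468e+7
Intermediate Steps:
x = Rational(117, 2) (x = Add(Rational(9, 2), Mul(Rational(1, 2), Mul(Mul(6, 6), 3))) = Add(Rational(9, 2), Mul(Rational(1, 2), Mul(36, 3))) = Add(Rational(9, 2), Mul(Rational(1, 2), 108)) = Add(Rational(9, 2), 54) = Rational(117, 2) ≈ 58.500)
Function('C')(d) = Rational(13689, 4) (Function('C')(d) = Pow(Rational(117, 2), 2) = Rational(13689, 4))
Function('I')(g) = Add(g, Mul(2, Pow(g, 2))) (Function('I')(g) = Add(Add(Pow(g, 2), Pow(g, 2)), g) = Add(Mul(2, Pow(g, 2)), g) = Add(g, Mul(2, Pow(g, 2))))
Pow(Add(Function('C')(17), Function('I')(22)), 2) = Pow(Add(Rational(13689, 4), Mul(22, Add(1, Mul(2, 22)))), 2) = Pow(Add(Rational(13689, 4), Mul(22, Add(1, 44))), 2) = Pow(Add(Rational(13689, 4), Mul(22, 45)), 2) = Pow(Add(Rational(13689, 4), 990), 2) = Pow(Rational(17649, 4), 2) = Rational(311487201, 16)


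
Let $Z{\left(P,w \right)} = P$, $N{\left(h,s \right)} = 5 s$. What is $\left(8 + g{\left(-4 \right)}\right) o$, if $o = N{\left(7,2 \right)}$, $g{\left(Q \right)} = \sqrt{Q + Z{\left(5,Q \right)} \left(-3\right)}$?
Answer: $80 + 10 i \sqrt{19} \approx 80.0 + 43.589 i$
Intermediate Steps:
$g{\left(Q \right)} = \sqrt{-15 + Q}$ ($g{\left(Q \right)} = \sqrt{Q + 5 \left(-3\right)} = \sqrt{Q - 15} = \sqrt{-15 + Q}$)
$o = 10$ ($o = 5 \cdot 2 = 10$)
$\left(8 + g{\left(-4 \right)}\right) o = \left(8 + \sqrt{-15 - 4}\right) 10 = \left(8 + \sqrt{-19}\right) 10 = \left(8 + i \sqrt{19}\right) 10 = 80 + 10 i \sqrt{19}$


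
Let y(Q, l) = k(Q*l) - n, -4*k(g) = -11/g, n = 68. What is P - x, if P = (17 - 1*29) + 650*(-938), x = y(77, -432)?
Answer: -7374253823/12096 ≈ -6.0964e+5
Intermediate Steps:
k(g) = 11/(4*g) (k(g) = -(-11)/(4*g) = 11/(4*g))
y(Q, l) = -68 + 11/(4*Q*l) (y(Q, l) = 11/(4*((Q*l))) - 1*68 = 11*(1/(Q*l))/4 - 68 = 11/(4*Q*l) - 68 = -68 + 11/(4*Q*l))
x = -822529/12096 (x = -68 + (11/4)/(77*(-432)) = -68 + (11/4)*(1/77)*(-1/432) = -68 - 1/12096 = -822529/12096 ≈ -68.000)
P = -609712 (P = (17 - 29) - 609700 = -12 - 609700 = -609712)
P - x = -609712 - 1*(-822529/12096) = -609712 + 822529/12096 = -7374253823/12096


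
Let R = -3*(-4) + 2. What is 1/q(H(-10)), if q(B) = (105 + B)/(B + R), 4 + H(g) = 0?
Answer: 10/101 ≈ 0.099010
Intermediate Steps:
R = 14 (R = 12 + 2 = 14)
H(g) = -4 (H(g) = -4 + 0 = -4)
q(B) = (105 + B)/(14 + B) (q(B) = (105 + B)/(B + 14) = (105 + B)/(14 + B))
1/q(H(-10)) = 1/((105 - 4)/(14 - 4)) = 1/(101/10) = 10/101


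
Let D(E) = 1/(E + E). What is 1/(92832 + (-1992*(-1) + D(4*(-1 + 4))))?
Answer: 24/2275777 ≈ 1.0546e-5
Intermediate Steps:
D(E) = 1/(2*E)
1/(92832 + (-1992*(-1) + D(4*(-1 + 4)))) = 1/(92832 + (-1992*(-1) + 1/(2*((4*(-1 + 4)))))) = 1/(92832 + (1992 + 1/(2*((4*3))))) = 1/(92832 + (1992 + (½)/12)) = 1/(92832 + (1992 + (½)*(1/12))) = 1/(92832 + (1992 + 1/24)) = 1/(92832 + 47809/24) = 1/(2275777/24) = 24/2275777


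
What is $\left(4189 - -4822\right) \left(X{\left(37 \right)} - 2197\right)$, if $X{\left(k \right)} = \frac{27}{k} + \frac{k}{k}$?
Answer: $- \frac{731918475}{37} \approx -1.9782 \cdot 10^{7}$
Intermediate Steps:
$X{\left(k \right)} = 1 + \frac{27}{k}$ ($X{\left(k \right)} = \frac{27}{k} + 1 = 1 + \frac{27}{k}$)
$\left(4189 - -4822\right) \left(X{\left(37 \right)} - 2197\right) = \left(4189 - -4822\right) \left(\frac{27 + 37}{37} - 2197\right) = \left(4189 + 4822\right) \left(\frac{1}{37} \cdot 64 - 2197\right) = 9011 \left(\frac{64}{37} - 2197\right) = 9011 \left(- \frac{81225}{37}\right) = - \frac{731918475}{37}$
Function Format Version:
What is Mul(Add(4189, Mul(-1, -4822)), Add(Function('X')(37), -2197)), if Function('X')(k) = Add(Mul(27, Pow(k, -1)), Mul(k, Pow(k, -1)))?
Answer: Rational(-731918475, 37) ≈ -1.9782e+7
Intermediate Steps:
Function('X')(k) = Add(1, Mul(27, Pow(k, -1))) (Function('X')(k) = Add(Mul(27, Pow(k, -1)), 1) = Add(1, Mul(27, Pow(k, -1))))
Mul(Add(4189, Mul(-1, -4822)), Add(Function('X')(37), -2197)) = Mul(Add(4189, Mul(-1, -4822)), Add(Mul(Pow(37, -1), Add(27, 37)), -2197)) = Mul(Add(4189, 4822), Add(Mul(Rational(1, 37), 64), -2197)) = Mul(9011, Add(Rational(64, 37), -2197)) = Mul(9011, Rational(-81225, 37)) = Rational(-731918475, 37)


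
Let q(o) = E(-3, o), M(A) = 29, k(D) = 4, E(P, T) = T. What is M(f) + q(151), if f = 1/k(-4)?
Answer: 180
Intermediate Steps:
f = 1/4 ≈ 0.25000
q(o) = o
M(f) + q(151) = 29 + 151 = 180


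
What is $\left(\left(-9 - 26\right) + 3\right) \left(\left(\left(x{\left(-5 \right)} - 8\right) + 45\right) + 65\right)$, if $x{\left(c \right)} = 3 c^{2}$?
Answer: $-5664$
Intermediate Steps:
$\left(\left(-9 - 26\right) + 3\right) \left(\left(\left(x{\left(-5 \right)} - 8\right) + 45\right) + 65\right) = \left(\left(-9 - 26\right) + 3\right) \left(\left(\left(3 \left(-5\right)^{2} - 8\right) + 45\right) + 65\right) = \left(-35 + 3\right) \left(\left(\left(3 \cdot 25 - 8\right) + 45\right) + 65\right) = - 32 \left(\left(\left(75 - 8\right) + 45\right) + 65\right) = - 32 \left(\left(67 + 45\right) + 65\right) = - 32 \left(112 + 65\right) = \left(-32\right) 177 = -5664$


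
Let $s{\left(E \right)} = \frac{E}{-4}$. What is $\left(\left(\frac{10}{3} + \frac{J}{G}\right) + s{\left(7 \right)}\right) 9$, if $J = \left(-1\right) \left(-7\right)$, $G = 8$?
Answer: $\frac{177}{8} \approx 22.125$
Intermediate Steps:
$s{\left(E \right)} = - \frac{E}{4}$ ($s{\left(E \right)} = E \left(- \frac{1}{4}\right) = - \frac{E}{4}$)
$J = 7$
$\left(\left(\frac{10}{3} + \frac{J}{G}\right) + s{\left(7 \right)}\right) 9 = \left(\left(\frac{10}{3} + \frac{7}{8}\right) - \frac{7}{4}\right) 9 = \left(\frac{101}{24} - \frac{7}{4}\right) 9 = \frac{59}{24} \cdot 9 = \frac{177}{8}$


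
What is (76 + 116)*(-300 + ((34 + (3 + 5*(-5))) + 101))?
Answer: -35904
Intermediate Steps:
(76 + 116)*(-300 + ((34 + (3 + 5*(-5))) + 101)) = 192*(-300 + ((34 + (3 - 25)) + 101)) = 192*(-300 + ((34 - 22) + 101)) = 192*(-300 + (12 + 101)) = 192*(-300 + 113) = 192*(-187) = -35904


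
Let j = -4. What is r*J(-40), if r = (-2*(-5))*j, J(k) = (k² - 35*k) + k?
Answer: -118400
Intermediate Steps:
J(k) = k² - 34*k
r = -40 (r = -2*(-5)*(-4) = 10*(-4) = -40)
r*J(-40) = -(-1600)*(-34 - 40) = -(-1600)*(-74) = -40*2960 = -118400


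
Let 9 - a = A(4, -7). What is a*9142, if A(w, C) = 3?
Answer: 54852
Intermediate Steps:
a = 6 (a = 9 - 1*3 = 9 - 3 = 6)
a*9142 = 6*9142 = 54852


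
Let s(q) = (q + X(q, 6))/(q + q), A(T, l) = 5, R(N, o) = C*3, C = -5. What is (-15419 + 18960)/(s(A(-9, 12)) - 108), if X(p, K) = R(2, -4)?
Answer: -3541/109 ≈ -32.486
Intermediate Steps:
R(N, o) = -15 (R(N, o) = -5*3 = -15)
X(p, K) = -15
s(q) = (-15 + q)/(2*q) (s(q) = (q - 15)/(q + q) = (-15 + q)/((2*q)) = (-15 + q)*(1/(2*q)) = (-15 + q)/(2*q))
(-15419 + 18960)/(s(A(-9, 12)) - 108) = (-15419 + 18960)/((½)*(-15 + 5)/5 - 108) = 3541/((½)*(⅕)*(-10) - 108) = 3541/(-1 - 108) = 3541/(-109) = 3541*(-1/109) = -3541/109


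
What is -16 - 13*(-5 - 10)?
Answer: 179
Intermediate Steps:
-16 - 13*(-5 - 10) = -16 - 13*(-15) = -16 + 195 = 179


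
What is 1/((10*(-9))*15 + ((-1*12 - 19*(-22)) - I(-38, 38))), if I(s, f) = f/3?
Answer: -3/2870 ≈ -0.0010453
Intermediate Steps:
I(s, f) = f/3 (I(s, f) = f*(⅓) = f/3)
1/((10*(-9))*15 + ((-1*12 - 19*(-22)) - I(-38, 38))) = 1/((10*(-9))*15 + ((-1*12 - 19*(-22)) - 38/3)) = 1/(-90*15 + ((-12 + 418) - 1*38/3)) = 1/(-1350 + (406 - 38/3)) = 1/(-1350 + 1180/3) = 1/(-2870/3) = -3/2870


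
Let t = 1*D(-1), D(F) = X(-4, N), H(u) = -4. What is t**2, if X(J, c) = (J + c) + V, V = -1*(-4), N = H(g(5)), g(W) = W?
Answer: 16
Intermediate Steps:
N = -4
V = 4
X(J, c) = 4 + J + c (X(J, c) = (J + c) + 4 = 4 + J + c)
D(F) = -4 (D(F) = 4 - 4 - 4 = -4)
t = -4 (t = 1*(-4) = -4)
t**2 = (-4)**2 = 16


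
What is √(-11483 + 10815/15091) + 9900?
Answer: 9900 + I*√2614955471558/15091 ≈ 9900.0 + 107.16*I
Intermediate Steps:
√(-11483 + 10815/15091) + 9900 = √(-173279138/15091) + 9900 = I*√2614955471558/15091 + 9900 = 9900 + I*√2614955471558/15091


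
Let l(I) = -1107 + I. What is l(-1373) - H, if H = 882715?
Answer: -885195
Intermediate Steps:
l(-1373) - H = (-1107 - 1373) - 1*882715 = -2480 - 882715 = -885195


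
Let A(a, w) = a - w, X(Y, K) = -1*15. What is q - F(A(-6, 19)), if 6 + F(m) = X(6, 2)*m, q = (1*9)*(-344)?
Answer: -3465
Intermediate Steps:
X(Y, K) = -15
q = -3096 (q = 9*(-344) = -3096)
F(m) = -6 - 15*m
q - F(A(-6, 19)) = -3096 - (-6 - 15*(-6 - 1*19)) = -3096 - (-6 - 15*(-6 - 19)) = -3096 - (-6 - 15*(-25)) = -3096 - (-6 + 375) = -3096 - 1*369 = -3096 - 369 = -3465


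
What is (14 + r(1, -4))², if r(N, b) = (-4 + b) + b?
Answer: 4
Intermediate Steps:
r(N, b) = -4 + 2*b
(14 + r(1, -4))² = (14 + (-4 + 2*(-4)))² = (14 + (-4 - 8))² = (14 - 12)² = 2² = 4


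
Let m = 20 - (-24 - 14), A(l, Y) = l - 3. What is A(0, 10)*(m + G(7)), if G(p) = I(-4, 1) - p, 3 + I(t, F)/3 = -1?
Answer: -117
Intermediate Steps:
I(t, F) = -12 (I(t, F) = -9 + 3*(-1) = -9 - 3 = -12)
A(l, Y) = -3 + l
G(p) = -12 - p
m = 58 (m = 20 - 1*(-38) = 20 + 38 = 58)
A(0, 10)*(m + G(7)) = (-3 + 0)*(58 + (-12 - 1*7)) = -3*(58 + (-12 - 7)) = -3*(58 - 19) = -3*39 = -117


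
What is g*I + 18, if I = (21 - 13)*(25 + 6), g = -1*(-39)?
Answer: 9690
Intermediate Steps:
g = 39
I = 248 (I = 8*31 = 248)
g*I + 18 = 39*248 + 18 = 9672 + 18 = 9690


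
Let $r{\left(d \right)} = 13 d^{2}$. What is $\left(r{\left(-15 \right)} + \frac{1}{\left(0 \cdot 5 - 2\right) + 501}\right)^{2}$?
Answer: $\frac{2130362099776}{249001} \approx 8.5556 \cdot 10^{6}$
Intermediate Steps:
$\left(r{\left(-15 \right)} + \frac{1}{\left(0 \cdot 5 - 2\right) + 501}\right)^{2} = \left(13 \left(-15\right)^{2} + \frac{1}{\left(0 \cdot 5 - 2\right) + 501}\right)^{2} = \left(13 \cdot 225 + \frac{1}{\left(0 - 2\right) + 501}\right)^{2} = \left(2925 + \frac{1}{-2 + 501}\right)^{2} = \left(2925 + \frac{1}{499}\right)^{2} = \left(\frac{1459576}{499}\right)^{2} = \frac{2130362099776}{249001}$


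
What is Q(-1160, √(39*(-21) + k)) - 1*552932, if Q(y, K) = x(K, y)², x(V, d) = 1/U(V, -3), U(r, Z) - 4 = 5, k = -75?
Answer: -44787491/81 ≈ -5.5293e+5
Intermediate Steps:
U(r, Z) = 9 (U(r, Z) = 4 + 5 = 9)
x(V, d) = ⅑ (x(V, d) = 1/9 = ⅑)
Q(y, K) = 1/81 (Q(y, K) = (⅑)² = 1/81)
Q(-1160, √(39*(-21) + k)) - 1*552932 = 1/81 - 1*552932 = 1/81 - 552932 = -44787491/81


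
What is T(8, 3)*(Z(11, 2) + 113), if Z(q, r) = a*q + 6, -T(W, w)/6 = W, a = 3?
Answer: -7296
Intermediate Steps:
T(W, w) = -6*W
Z(q, r) = 6 + 3*q (Z(q, r) = 3*q + 6 = 6 + 3*q)
T(8, 3)*(Z(11, 2) + 113) = (-6*8)*((6 + 3*11) + 113) = -48*((6 + 33) + 113) = -48*(39 + 113) = -48*152 = -7296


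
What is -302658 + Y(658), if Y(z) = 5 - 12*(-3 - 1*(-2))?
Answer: -302641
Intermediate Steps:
Y(z) = 17 (Y(z) = 5 - 12*(-3 + 2) = 5 - 12*(-1) = 5 + 12 = 17)
-302658 + Y(658) = -302658 + 17 = -302641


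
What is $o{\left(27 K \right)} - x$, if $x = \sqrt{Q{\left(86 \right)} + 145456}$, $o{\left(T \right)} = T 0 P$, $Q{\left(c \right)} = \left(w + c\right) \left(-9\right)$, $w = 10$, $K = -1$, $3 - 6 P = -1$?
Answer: $- 4 \sqrt{9037} \approx -380.25$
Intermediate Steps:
$P = \frac{2}{3}$ ($P = \frac{1}{2} - - \frac{1}{6} = \frac{1}{2} + \frac{1}{6} = \frac{2}{3} \approx 0.66667$)
$Q{\left(c \right)} = -90 - 9 c$ ($Q{\left(c \right)} = \left(10 + c\right) \left(-9\right) = -90 - 9 c$)
$o{\left(T \right)} = 0$ ($o{\left(T \right)} = T 0 \cdot \frac{2}{3} = 0 \cdot \frac{2}{3} = 0$)
$x = 4 \sqrt{9037}$ ($x = \sqrt{\left(-90 - 774\right) + 145456} = \sqrt{-864 + 145456} = \sqrt{144592} = 4 \sqrt{9037} \approx 380.25$)
$o{\left(27 K \right)} - x = 0 - 4 \sqrt{9037} = - 4 \sqrt{9037}$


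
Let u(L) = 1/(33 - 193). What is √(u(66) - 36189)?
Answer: I*√57902410/40 ≈ 190.23*I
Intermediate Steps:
u(L) = -1/160 (u(L) = 1/(-160) = -1/160)
√(u(66) - 36189) = √(-1/160 - 36189) = √(-5790241/160) = I*√57902410/40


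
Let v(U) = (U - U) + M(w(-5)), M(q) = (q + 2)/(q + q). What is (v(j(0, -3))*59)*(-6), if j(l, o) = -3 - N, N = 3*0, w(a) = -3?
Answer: -59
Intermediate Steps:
N = 0
M(q) = (2 + q)/(2*q) (M(q) = (2 + q)/((2*q)) = (2 + q)*(1/(2*q)) = (2 + q)/(2*q))
j(l, o) = -3 (j(l, o) = -3 - 1*0 = -3 + 0 = -3)
v(U) = 1/6 (v(U) = (U - U) + (1/2)*(2 - 3)/(-3) = 0 + (1/2)*(-1/3)*(-1) = 0 + 1/6 = 1/6)
(v(j(0, -3))*59)*(-6) = ((1/6)*59)*(-6) = (59/6)*(-6) = -59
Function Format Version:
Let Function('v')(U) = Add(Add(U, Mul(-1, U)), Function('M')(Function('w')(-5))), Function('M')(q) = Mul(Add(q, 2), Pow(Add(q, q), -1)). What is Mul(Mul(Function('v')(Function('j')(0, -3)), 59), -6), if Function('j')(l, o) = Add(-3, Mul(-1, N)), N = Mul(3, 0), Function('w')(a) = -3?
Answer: -59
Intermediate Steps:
N = 0
Function('M')(q) = Mul(Rational(1, 2), Pow(q, -1), Add(2, q)) (Function('M')(q) = Mul(Add(2, q), Pow(Mul(2, q), -1)) = Mul(Add(2, q), Mul(Rational(1, 2), Pow(q, -1))) = Mul(Rational(1, 2), Pow(q, -1), Add(2, q)))
Function('j')(l, o) = -3 (Function('j')(l, o) = Add(-3, Mul(-1, 0)) = Add(-3, 0) = -3)
Function('v')(U) = Rational(1, 6) (Function('v')(U) = Add(Add(U, Mul(-1, U)), Mul(Rational(1, 2), Pow(-3, -1), Add(2, -3))) = Add(0, Mul(Rational(1, 2), Rational(-1, 3), -1)) = Add(0, Rational(1, 6)) = Rational(1, 6))
Mul(Mul(Function('v')(Function('j')(0, -3)), 59), -6) = Mul(Mul(Rational(1, 6), 59), -6) = Mul(Rational(59, 6), -6) = -59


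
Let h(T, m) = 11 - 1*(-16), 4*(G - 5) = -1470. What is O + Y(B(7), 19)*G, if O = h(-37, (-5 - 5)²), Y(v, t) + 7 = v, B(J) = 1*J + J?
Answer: -5021/2 ≈ -2510.5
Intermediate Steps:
B(J) = 2*J (B(J) = J + J = 2*J)
Y(v, t) = -7 + v
G = -725/2 (G = 5 + (¼)*(-1470) = 5 - 735/2 = -725/2 ≈ -362.50)
h(T, m) = 27 (h(T, m) = 11 + 16 = 27)
O = 27
O + Y(B(7), 19)*G = 27 + (-7 + 2*7)*(-725/2) = 27 + (-7 + 14)*(-725/2) = 27 + 7*(-725/2) = 27 - 5075/2 = -5021/2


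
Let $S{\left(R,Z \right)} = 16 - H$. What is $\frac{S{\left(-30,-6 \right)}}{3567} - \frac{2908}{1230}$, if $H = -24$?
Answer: $- \frac{41966}{17835} \approx -2.353$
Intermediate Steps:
$S{\left(R,Z \right)} = 40$ ($S{\left(R,Z \right)} = 16 - -24 = 16 + 24 = 40$)
$\frac{S{\left(-30,-6 \right)}}{3567} - \frac{2908}{1230} = \frac{40}{3567} - \frac{2908}{1230} = 40 \cdot \frac{1}{3567} - \frac{1454}{615} = \frac{40}{3567} - \frac{1454}{615} = - \frac{41966}{17835}$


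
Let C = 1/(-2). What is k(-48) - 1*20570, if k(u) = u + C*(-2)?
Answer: -20617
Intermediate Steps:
C = -½ ≈ -0.50000
k(u) = 1 + u (k(u) = u - ½*(-2) = u + 1 = 1 + u)
k(-48) - 1*20570 = (1 - 48) - 1*20570 = -47 - 20570 = -20617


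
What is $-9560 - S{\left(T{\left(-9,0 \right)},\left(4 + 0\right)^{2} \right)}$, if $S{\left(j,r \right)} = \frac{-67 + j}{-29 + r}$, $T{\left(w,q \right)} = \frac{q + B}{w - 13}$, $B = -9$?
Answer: $- \frac{2735625}{286} \approx -9565.1$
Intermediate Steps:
$T{\left(w,q \right)} = \frac{-9 + q}{-13 + w}$ ($T{\left(w,q \right)} = \frac{q - 9}{w - 13} = \frac{-9 + q}{-13 + w}$)
$S{\left(j,r \right)} = \frac{-67 + j}{-29 + r}$
$-9560 - S{\left(T{\left(-9,0 \right)},\left(4 + 0\right)^{2} \right)} = -9560 - \frac{-67 + \frac{-9 + 0}{-13 - 9}}{-29 + \left(4 + 0\right)^{2}} = -9560 - \frac{-67 + \frac{1}{-22} \left(-9\right)}{-29 + 4^{2}} = -9560 - \frac{-67 - - \frac{9}{22}}{-29 + 16} = -9560 - \frac{-67 + \frac{9}{22}}{-13} = -9560 - \left(- \frac{1}{13}\right) \left(- \frac{1465}{22}\right) = -9560 - \frac{1465}{286} = - \frac{2735625}{286}$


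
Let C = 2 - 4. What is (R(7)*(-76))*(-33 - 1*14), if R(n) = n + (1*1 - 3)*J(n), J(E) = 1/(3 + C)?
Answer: 17860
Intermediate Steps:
C = -2
J(E) = 1 (J(E) = 1/(3 - 2) = 1/1 = 1)
R(n) = -2 + n (R(n) = n + (1*1 - 3)*1 = n + (1 - 3)*1 = n - 2*1 = n - 2 = -2 + n)
(R(7)*(-76))*(-33 - 1*14) = ((-2 + 7)*(-76))*(-33 - 1*14) = (5*(-76))*(-33 - 14) = -380*(-47) = 17860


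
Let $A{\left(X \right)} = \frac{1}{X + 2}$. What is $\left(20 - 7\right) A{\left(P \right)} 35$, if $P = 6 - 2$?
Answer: $\frac{455}{6} \approx 75.833$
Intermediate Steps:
$P = 4$ ($P = 6 - 2 = 4$)
$A{\left(X \right)} = \frac{1}{2 + X}$
$\left(20 - 7\right) A{\left(P \right)} 35 = \frac{20 - 7}{2 + 4} \cdot 35 = \frac{20 - 7}{6} \cdot 35 = 13 \cdot \frac{1}{6} \cdot 35 = \frac{13}{6} \cdot 35 = \frac{455}{6}$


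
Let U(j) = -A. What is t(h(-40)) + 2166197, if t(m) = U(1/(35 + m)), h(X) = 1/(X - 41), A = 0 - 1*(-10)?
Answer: 2166187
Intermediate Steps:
A = 10 (A = 0 + 10 = 10)
h(X) = 1/(-41 + X)
U(j) = -10 (U(j) = -1*10 = -10)
t(m) = -10
t(h(-40)) + 2166197 = -10 + 2166197 = 2166187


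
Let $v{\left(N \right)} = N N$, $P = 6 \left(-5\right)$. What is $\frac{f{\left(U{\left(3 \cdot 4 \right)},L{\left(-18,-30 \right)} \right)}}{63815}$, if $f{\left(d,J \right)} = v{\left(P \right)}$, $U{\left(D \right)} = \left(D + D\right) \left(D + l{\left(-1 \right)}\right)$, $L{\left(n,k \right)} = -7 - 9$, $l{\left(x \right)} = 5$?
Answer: $\frac{180}{12763} \approx 0.014103$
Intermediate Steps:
$L{\left(n,k \right)} = -16$ ($L{\left(n,k \right)} = -7 - 9 = -16$)
$U{\left(D \right)} = 2 D \left(5 + D\right)$ ($U{\left(D \right)} = \left(D + D\right) \left(D + 5\right) = 2 D \left(5 + D\right)$)
$P = -30$
$v{\left(N \right)} = N^{2}$
$f{\left(d,J \right)} = 900$ ($f{\left(d,J \right)} = \left(-30\right)^{2} = 900$)
$\frac{f{\left(U{\left(3 \cdot 4 \right)},L{\left(-18,-30 \right)} \right)}}{63815} = \frac{900}{63815} = 900 \cdot \frac{1}{63815} = \frac{180}{12763}$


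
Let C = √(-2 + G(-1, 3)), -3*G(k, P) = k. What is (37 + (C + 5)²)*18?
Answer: 1086 + 60*I*√15 ≈ 1086.0 + 232.38*I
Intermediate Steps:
G(k, P) = -k/3
C = I*√15/3 (C = √(-2 - ⅓*(-1)) = √(-2 + ⅓) = √(-5/3) = I*√15/3 ≈ 1.291*I)
(37 + (C + 5)²)*18 = (37 + (I*√15/3 + 5)²)*18 = (37 + (5 + I*√15/3)²)*18 = 666 + 18*(5 + I*√15/3)²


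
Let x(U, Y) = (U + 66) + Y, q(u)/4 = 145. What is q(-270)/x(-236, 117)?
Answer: -580/53 ≈ -10.943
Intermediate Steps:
q(u) = 580 (q(u) = 4*145 = 580)
x(U, Y) = 66 + U + Y (x(U, Y) = (66 + U) + Y = 66 + U + Y)
q(-270)/x(-236, 117) = 580/(66 - 236 + 117) = 580/(-53) = 580*(-1/53) = -580/53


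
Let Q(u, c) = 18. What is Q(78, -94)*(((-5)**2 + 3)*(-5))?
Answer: -2520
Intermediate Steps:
Q(78, -94)*(((-5)**2 + 3)*(-5)) = 18*(((-5)**2 + 3)*(-5)) = 18*((25 + 3)*(-5)) = 18*(28*(-5)) = 18*(-140) = -2520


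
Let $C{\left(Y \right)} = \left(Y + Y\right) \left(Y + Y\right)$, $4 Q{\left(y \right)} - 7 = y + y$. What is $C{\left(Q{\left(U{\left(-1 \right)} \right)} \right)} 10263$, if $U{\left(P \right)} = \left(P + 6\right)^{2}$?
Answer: $\frac{33344487}{4} \approx 8.3361 \cdot 10^{6}$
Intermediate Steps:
$U{\left(P \right)} = \left(6 + P\right)^{2}$
$Q{\left(y \right)} = \frac{7}{4} + \frac{y}{2}$ ($Q{\left(y \right)} = \frac{7}{4} + \frac{y + y}{4} = \frac{7}{4} + \frac{2 y}{4} = \frac{7}{4} + \frac{y}{2}$)
$C{\left(Y \right)} = 4 Y^{2}$ ($C{\left(Y \right)} = 2 Y 2 Y = 4 Y^{2}$)
$C{\left(Q{\left(U{\left(-1 \right)} \right)} \right)} 10263 = 4 \left(\frac{7}{4} + \frac{\left(6 - 1\right)^{2}}{2}\right)^{2} \cdot 10263 = 4 \left(\frac{7}{4} + \frac{5^{2}}{2}\right)^{2} \cdot 10263 = 4 \left(\frac{7}{4} + \frac{1}{2} \cdot 25\right)^{2} \cdot 10263 = 4 \left(\frac{7}{4} + \frac{25}{2}\right)^{2} \cdot 10263 = 4 \left(\frac{57}{4}\right)^{2} \cdot 10263 = 4 \cdot \frac{3249}{16} \cdot 10263 = \frac{3249}{4} \cdot 10263 = \frac{33344487}{4}$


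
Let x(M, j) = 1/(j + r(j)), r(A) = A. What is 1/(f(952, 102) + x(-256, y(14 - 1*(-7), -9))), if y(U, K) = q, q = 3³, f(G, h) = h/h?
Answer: 54/55 ≈ 0.98182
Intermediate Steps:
f(G, h) = 1
q = 27
y(U, K) = 27
x(M, j) = 1/(2*j) (x(M, j) = 1/(j + j) = 1/(2*j))
1/(f(952, 102) + x(-256, y(14 - 1*(-7), -9))) = 1/(1 + (½)/27) = 1/(1 + (½)*(1/27)) = 1/(1 + 1/54) = 1/(55/54) = 54/55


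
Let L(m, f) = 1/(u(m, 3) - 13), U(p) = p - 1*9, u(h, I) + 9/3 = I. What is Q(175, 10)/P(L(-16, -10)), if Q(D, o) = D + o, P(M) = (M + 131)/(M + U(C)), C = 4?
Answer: -165/23 ≈ -7.1739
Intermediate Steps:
u(h, I) = -3 + I
U(p) = -9 + p (U(p) = p - 9 = -9 + p)
L(m, f) = -1/13 (L(m, f) = 1/((-3 + 3) - 13) = 1/(0 - 13) = 1/(-13) = -1/13)
P(M) = (131 + M)/(-5 + M) (P(M) = (M + 131)/(M + (-9 + 4)) = (131 + M)/(M - 5) = (131 + M)/(-5 + M))
Q(175, 10)/P(L(-16, -10)) = (175 + 10)/(((131 - 1/13)/(-5 - 1/13))) = 185/(((1702/13)/(-66/13))) = 185/((-13/66*1702/13)) = 185/(-851/33) = 185*(-33/851) = -165/23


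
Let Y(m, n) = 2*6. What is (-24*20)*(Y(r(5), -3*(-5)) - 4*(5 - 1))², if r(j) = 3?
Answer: -7680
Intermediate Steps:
Y(m, n) = 12
(-24*20)*(Y(r(5), -3*(-5)) - 4*(5 - 1))² = (-24*20)*(12 - 4*(5 - 1))² = -480*(12 - 4*4)² = -480*(12 - 16)² = -480*(-4)² = -480*16 = -7680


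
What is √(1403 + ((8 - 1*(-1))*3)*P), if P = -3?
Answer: √1322 ≈ 36.359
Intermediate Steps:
√(1403 + ((8 - 1*(-1))*3)*P) = √(1403 + ((8 - 1*(-1))*3)*(-3)) = √(1403 + ((8 + 1)*3)*(-3)) = √(1403 + (9*3)*(-3)) = √(1403 + 27*(-3)) = √(1403 - 81) = √1322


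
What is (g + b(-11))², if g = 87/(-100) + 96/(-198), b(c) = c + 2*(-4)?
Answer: 4511943241/10890000 ≈ 414.32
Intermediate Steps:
b(c) = -8 + c (b(c) = c - 8 = -8 + c)
g = -4471/3300 (g = 87*(-1/100) + 96*(-1/198) = -87/100 - 16/33 = -4471/3300 ≈ -1.3548)
(g + b(-11))² = (-4471/3300 + (-8 - 11))² = (-4471/3300 - 19)² = (-67171/3300)² = 4511943241/10890000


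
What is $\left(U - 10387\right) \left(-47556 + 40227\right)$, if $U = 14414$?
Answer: $-29513883$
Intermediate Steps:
$\left(U - 10387\right) \left(-47556 + 40227\right) = \left(14414 - 10387\right) \left(-47556 + 40227\right) = 4027 \left(-7329\right) = -29513883$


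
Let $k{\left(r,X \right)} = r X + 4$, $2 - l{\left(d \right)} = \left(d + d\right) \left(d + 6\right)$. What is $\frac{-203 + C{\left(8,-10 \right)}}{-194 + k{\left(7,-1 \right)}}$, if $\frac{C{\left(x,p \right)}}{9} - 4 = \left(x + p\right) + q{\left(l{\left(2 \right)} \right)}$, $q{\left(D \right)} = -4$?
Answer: $\frac{221}{197} \approx 1.1218$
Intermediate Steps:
$l{\left(d \right)} = 2 - 2 d \left(6 + d\right)$ ($l{\left(d \right)} = 2 - \left(d + d\right) \left(d + 6\right) = 2 - 2 d \left(6 + d\right)$)
$k{\left(r,X \right)} = 4 + X r$ ($k{\left(r,X \right)} = X r + 4 = 4 + X r$)
$C{\left(x,p \right)} = 9 p + 9 x$ ($C{\left(x,p \right)} = 36 + 9 \left(\left(x + p\right) - 4\right) = 36 + 9 \left(\left(p + x\right) - 4\right) = 36 + 9 \left(-4 + p + x\right) = 36 + \left(-36 + 9 p + 9 x\right) = 9 p + 9 x$)
$\frac{-203 + C{\left(8,-10 \right)}}{-194 + k{\left(7,-1 \right)}} = \frac{-203 + \left(9 \left(-10\right) + 9 \cdot 8\right)}{-194 + \left(4 - 7\right)} = \frac{-203 + \left(-90 + 72\right)}{-194 + \left(4 - 7\right)} = \frac{-203 - 18}{-194 - 3} = - \frac{221}{-197} = \left(-221\right) \left(- \frac{1}{197}\right) = \frac{221}{197}$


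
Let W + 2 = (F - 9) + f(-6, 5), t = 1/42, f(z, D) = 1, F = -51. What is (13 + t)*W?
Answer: -33367/42 ≈ -794.45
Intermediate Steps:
t = 1/42 ≈ 0.023810
W = -61 (W = -2 + ((-51 - 9) + 1) = -2 + (-60 + 1) = -2 - 59 = -61)
(13 + t)*W = (13 + 1/42)*(-61) = (547/42)*(-61) = -33367/42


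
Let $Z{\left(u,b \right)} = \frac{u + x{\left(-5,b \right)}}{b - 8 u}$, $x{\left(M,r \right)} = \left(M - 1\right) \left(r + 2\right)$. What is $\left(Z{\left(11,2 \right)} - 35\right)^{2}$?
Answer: $\frac{8982009}{7396} \approx 1214.4$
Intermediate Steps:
$x{\left(M,r \right)} = \left(-1 + M\right) \left(2 + r\right)$
$Z{\left(u,b \right)} = \frac{-12 + u - 6 b}{b - 8 u}$ ($Z{\left(u,b \right)} = \frac{u - \left(12 + 6 b\right)}{b - 8 u} = \frac{-12 + u - 6 b}{b - 8 u}$)
$\left(Z{\left(11,2 \right)} - 35\right)^{2} = \left(\frac{-12 + 11 - 12}{2 - 88} - 35\right)^{2} = \left(\frac{1}{-86} \left(-13\right) - 35\right)^{2} = \left(\left(- \frac{1}{86}\right) \left(-13\right) - 35\right)^{2} = \left(\frac{13}{86} - 35\right)^{2} = \left(- \frac{2997}{86}\right)^{2} = \frac{8982009}{7396}$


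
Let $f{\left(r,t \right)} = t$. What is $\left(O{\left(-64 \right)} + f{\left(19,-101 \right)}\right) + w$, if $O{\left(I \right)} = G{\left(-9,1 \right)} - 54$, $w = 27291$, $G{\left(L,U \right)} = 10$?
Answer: $27146$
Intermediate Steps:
$O{\left(I \right)} = -44$ ($O{\left(I \right)} = 10 - 54 = -44$)
$\left(O{\left(-64 \right)} + f{\left(19,-101 \right)}\right) + w = \left(-44 - 101\right) + 27291 = -145 + 27291 = 27146$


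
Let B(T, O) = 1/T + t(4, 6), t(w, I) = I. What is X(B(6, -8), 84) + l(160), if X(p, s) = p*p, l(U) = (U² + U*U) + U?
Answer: 1850329/36 ≈ 51398.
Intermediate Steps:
l(U) = U + 2*U² (l(U) = (U² + U²) + U = 2*U² + U = U + 2*U²)
B(T, O) = 6 + 1/T (B(T, O) = 1/T + 6 = 6 + 1/T)
X(p, s) = p²
X(B(6, -8), 84) + l(160) = (6 + 1/6)² + 160*(1 + 2*160) = (6 + ⅙)² + 160*(1 + 320) = (37/6)² + 160*321 = 1369/36 + 51360 = 1850329/36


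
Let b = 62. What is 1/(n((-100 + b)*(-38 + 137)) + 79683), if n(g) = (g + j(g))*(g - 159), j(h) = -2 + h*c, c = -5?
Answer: -1/58915683 ≈ -1.6973e-8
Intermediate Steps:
j(h) = -2 - 5*h (j(h) = -2 + h*(-5) = -2 - 5*h)
n(g) = (-159 + g)*(-2 - 4*g) (n(g) = (g + (-2 - 5*g))*(g - 159) = (-2 - 4*g)*(-159 + g) = (-159 + g)*(-2 - 4*g))
1/(n((-100 + b)*(-38 + 137)) + 79683) = 1/((318 - 4*(-100 + 62)²*(-38 + 137)² + 634*((-100 + 62)*(-38 + 137))) + 79683) = 1/((318 - 4*(-38*99)² + 634*(-38*99)) + 79683) = 1/((318 - 4*(-3762)² + 634*(-3762)) + 79683) = 1/((318 - 4*14152644 - 2385108) + 79683) = 1/((318 - 56610576 - 2385108) + 79683) = 1/(-58995366 + 79683) = 1/(-58915683) = -1/58915683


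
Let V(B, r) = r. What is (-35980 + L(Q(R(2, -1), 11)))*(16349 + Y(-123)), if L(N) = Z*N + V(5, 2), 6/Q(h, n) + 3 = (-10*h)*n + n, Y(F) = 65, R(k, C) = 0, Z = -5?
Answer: -1181208889/2 ≈ -5.9060e+8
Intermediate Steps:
Q(h, n) = 6/(-3 + n - 10*h*n) (Q(h, n) = 6/(-3 + ((-10*h)*n + n)) = 6/(-3 + (-10*h*n + n)) = 6/(-3 + (n - 10*h*n)) = 6/(-3 + n - 10*h*n))
L(N) = 2 - 5*N (L(N) = -5*N + 2 = 2 - 5*N)
(-35980 + L(Q(R(2, -1), 11)))*(16349 + Y(-123)) = (-35980 + (2 - (-30)/(3 - 1*11 + 10*0*11)))*(16349 + 65) = (-35980 + (2 - (-30)/(3 - 11 + 0)))*16414 = (-35980 + (2 - (-30)/(-8)))*16414 = (-35980 + (2 - (-30)*(-1)/8))*16414 = (-35980 + (2 - 5*¾))*16414 = (-35980 + (2 - 15/4))*16414 = (-35980 - 7/4)*16414 = -143927/4*16414 = -1181208889/2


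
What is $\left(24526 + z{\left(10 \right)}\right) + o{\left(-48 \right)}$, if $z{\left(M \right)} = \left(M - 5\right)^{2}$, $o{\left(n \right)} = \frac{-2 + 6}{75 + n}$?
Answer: $\frac{662881}{27} \approx 24551.0$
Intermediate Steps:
$o{\left(n \right)} = \frac{4}{75 + n}$
$z{\left(M \right)} = \left(-5 + M\right)^{2}$
$\left(24526 + z{\left(10 \right)}\right) + o{\left(-48 \right)} = \left(24526 + \left(-5 + 10\right)^{2}\right) + \frac{4}{75 - 48} = \left(24526 + 5^{2}\right) + \frac{4}{27} = \left(24526 + 25\right) + 4 \cdot \frac{1}{27} = 24551 + \frac{4}{27} = \frac{662881}{27}$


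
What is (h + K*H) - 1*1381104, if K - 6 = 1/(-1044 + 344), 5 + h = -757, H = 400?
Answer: -9656266/7 ≈ -1.3795e+6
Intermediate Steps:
h = -762 (h = -5 - 757 = -762)
K = 4199/700 (K = 6 + 1/(-1044 + 344) = 6 + 1/(-700) = 6 - 1/700 = 4199/700 ≈ 5.9986)
(h + K*H) - 1*1381104 = (-762 + (4199/700)*400) - 1*1381104 = (-762 + 16796/7) - 1381104 = 11462/7 - 1381104 = -9656266/7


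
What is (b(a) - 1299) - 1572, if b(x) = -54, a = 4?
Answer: -2925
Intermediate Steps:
(b(a) - 1299) - 1572 = (-54 - 1299) - 1572 = -1353 - 1572 = -2925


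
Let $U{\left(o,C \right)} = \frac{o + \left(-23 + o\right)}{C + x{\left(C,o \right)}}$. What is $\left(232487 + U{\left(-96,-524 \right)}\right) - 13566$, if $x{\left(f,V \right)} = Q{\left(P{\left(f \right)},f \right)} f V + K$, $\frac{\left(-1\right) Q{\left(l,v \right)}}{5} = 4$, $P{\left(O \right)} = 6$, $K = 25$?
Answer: $\frac{220361281474}{1006579} \approx 2.1892 \cdot 10^{5}$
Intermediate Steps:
$Q{\left(l,v \right)} = -20$ ($Q{\left(l,v \right)} = \left(-5\right) 4 = -20$)
$x{\left(f,V \right)} = 25 - 20 V f$ ($x{\left(f,V \right)} = - 20 f V + 25 = - 20 V f + 25 = 25 - 20 V f$)
$U{\left(o,C \right)} = \frac{-23 + 2 o}{25 + C - 20 C o}$ ($U{\left(o,C \right)} = \frac{o + \left(-23 + o\right)}{C - \left(-25 + 20 o C\right)} = \frac{-23 + 2 o}{C - \left(-25 + 20 C o\right)} = \frac{-23 + 2 o}{25 + C - 20 C o}$)
$\left(232487 + U{\left(-96,-524 \right)}\right) - 13566 = \left(232487 + \frac{-23 + 2 \left(-96\right)}{25 - 524 - \left(-10480\right) \left(-96\right)}\right) - 13566 = \left(232487 + \frac{-23 - 192}{25 - 524 - 1006080}\right) - 13566 = \left(232487 + \frac{1}{-1006579} \left(-215\right)\right) - 13566 = \left(232487 - - \frac{215}{1006579}\right) - 13566 = \left(232487 + \frac{215}{1006579}\right) - 13566 = \frac{234016532188}{1006579} - 13566 = \frac{220361281474}{1006579}$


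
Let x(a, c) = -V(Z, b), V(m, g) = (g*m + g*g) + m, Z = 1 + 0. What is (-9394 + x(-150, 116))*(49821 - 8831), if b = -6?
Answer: -386330750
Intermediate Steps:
Z = 1
V(m, g) = m + g² + g*m (V(m, g) = (g*m + g²) + m = (g² + g*m) + m = m + g² + g*m)
x(a, c) = -31 (x(a, c) = -(1 + (-6)² - 6*1) = -(1 + 36 - 6) = -1*31 = -31)
(-9394 + x(-150, 116))*(49821 - 8831) = (-9394 - 31)*(49821 - 8831) = -9425*40990 = -386330750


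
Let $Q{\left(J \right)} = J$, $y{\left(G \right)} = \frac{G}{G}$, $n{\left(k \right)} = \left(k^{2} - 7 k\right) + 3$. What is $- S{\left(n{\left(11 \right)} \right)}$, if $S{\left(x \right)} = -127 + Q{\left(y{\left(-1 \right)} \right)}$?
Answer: $126$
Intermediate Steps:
$n{\left(k \right)} = 3 + k^{2} - 7 k$
$y{\left(G \right)} = 1$
$S{\left(x \right)} = -126$ ($S{\left(x \right)} = -127 + 1 = -126$)
$- S{\left(n{\left(11 \right)} \right)} = \left(-1\right) \left(-126\right) = 126$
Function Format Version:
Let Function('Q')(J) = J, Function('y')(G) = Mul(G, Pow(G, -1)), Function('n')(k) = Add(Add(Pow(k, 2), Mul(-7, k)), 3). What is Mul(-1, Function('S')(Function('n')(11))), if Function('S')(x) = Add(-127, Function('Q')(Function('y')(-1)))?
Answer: 126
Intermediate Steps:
Function('n')(k) = Add(3, Pow(k, 2), Mul(-7, k))
Function('y')(G) = 1
Function('S')(x) = -126 (Function('S')(x) = Add(-127, 1) = -126)
Mul(-1, Function('S')(Function('n')(11))) = Mul(-1, -126) = 126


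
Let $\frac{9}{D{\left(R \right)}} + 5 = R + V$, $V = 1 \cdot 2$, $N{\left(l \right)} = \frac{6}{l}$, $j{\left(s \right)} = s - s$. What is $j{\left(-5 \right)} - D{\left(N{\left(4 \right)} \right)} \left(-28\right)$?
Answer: $-168$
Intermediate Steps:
$j{\left(s \right)} = 0$
$V = 2$
$D{\left(R \right)} = \frac{9}{-3 + R}$ ($D{\left(R \right)} = \frac{9}{-5 + \left(R + 2\right)} = \frac{9}{-5 + \left(2 + R\right)} = \frac{9}{-3 + R}$)
$j{\left(-5 \right)} - D{\left(N{\left(4 \right)} \right)} \left(-28\right) = 0 - \frac{9}{-3 + \frac{6}{4}} \left(-28\right) = 0 - \frac{9}{-3 + 6 \cdot \frac{1}{4}} \left(-28\right) = 0 - \frac{9}{-3 + \frac{3}{2}} \left(-28\right) = 0 - \frac{9}{- \frac{3}{2}} \left(-28\right) = 0 - 9 \left(- \frac{2}{3}\right) \left(-28\right) = 0 - \left(-6\right) \left(-28\right) = 0 - 168 = -168$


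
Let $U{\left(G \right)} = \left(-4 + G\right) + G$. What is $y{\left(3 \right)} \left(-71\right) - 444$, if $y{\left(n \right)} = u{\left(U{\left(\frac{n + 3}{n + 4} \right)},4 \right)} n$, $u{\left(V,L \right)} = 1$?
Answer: $-657$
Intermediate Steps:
$U{\left(G \right)} = -4 + 2 G$
$y{\left(n \right)} = n$ ($y{\left(n \right)} = 1 n = n$)
$y{\left(3 \right)} \left(-71\right) - 444 = 3 \left(-71\right) - 444 = -213 - 444 = -657$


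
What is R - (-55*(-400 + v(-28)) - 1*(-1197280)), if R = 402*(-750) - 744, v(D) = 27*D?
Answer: -1563104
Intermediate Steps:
R = -302244 (R = -301500 - 744 = -302244)
R - (-55*(-400 + v(-28)) - 1*(-1197280)) = -302244 - (-55*(-400 + 27*(-28)) - 1*(-1197280)) = -302244 - (-55*(-400 - 756) + 1197280) = -302244 - (-55*(-1156) + 1197280) = -302244 - (63580 + 1197280) = -302244 - 1*1260860 = -302244 - 1260860 = -1563104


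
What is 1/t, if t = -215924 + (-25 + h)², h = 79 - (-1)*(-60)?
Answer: -1/215888 ≈ -4.6320e-6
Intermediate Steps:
h = 19 (h = 79 - 1*60 = 79 - 60 = 19)
t = -215888 (t = -215924 + (-25 + 19)² = -215924 + (-6)² = -215924 + 36 = -215888)
1/t = 1/(-215888) = -1/215888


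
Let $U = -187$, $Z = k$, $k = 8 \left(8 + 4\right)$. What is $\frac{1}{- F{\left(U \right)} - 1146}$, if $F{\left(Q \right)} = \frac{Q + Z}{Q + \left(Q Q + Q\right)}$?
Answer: $- \frac{34595}{39645779} \approx -0.0008726$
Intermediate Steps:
$k = 96$ ($k = 8 \cdot 12 = 96$)
$Z = 96$
$F{\left(Q \right)} = \frac{96 + Q}{Q^{2} + 2 Q}$ ($F{\left(Q \right)} = \frac{Q + 96}{Q + \left(Q Q + Q\right)} = \frac{96 + Q}{Q + \left(Q^{2} + Q\right)} = \frac{96 + Q}{Q + \left(Q + Q^{2}\right)} = \frac{96 + Q}{Q^{2} + 2 Q}$)
$\frac{1}{- F{\left(U \right)} - 1146} = \frac{1}{- \frac{96 - 187}{\left(-187\right) \left(2 - 187\right)} - 1146} = \frac{1}{- \frac{\left(-1\right) \left(-91\right)}{187 \left(-185\right)} - 1146} = \frac{1}{- \frac{\left(-1\right) \left(-1\right) \left(-91\right)}{187 \cdot 185} - 1146} = \frac{1}{\left(-1\right) \left(- \frac{91}{34595}\right) - 1146} = \frac{1}{\frac{91}{34595} - 1146} = \frac{1}{- \frac{39645779}{34595}} = - \frac{34595}{39645779}$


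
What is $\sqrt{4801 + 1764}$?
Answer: $\sqrt{6565} \approx 81.025$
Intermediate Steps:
$\sqrt{4801 + 1764} = \sqrt{6565}$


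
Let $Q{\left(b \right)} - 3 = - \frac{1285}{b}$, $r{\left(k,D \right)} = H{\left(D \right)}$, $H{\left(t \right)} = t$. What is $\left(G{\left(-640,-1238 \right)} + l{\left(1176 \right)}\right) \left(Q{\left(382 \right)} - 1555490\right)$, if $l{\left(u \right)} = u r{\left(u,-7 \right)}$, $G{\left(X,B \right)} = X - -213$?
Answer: $\frac{5145154585221}{382} \approx 1.3469 \cdot 10^{10}$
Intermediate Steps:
$r{\left(k,D \right)} = D$
$Q{\left(b \right)} = 3 - \frac{1285}{b}$
$G{\left(X,B \right)} = 213 + X$ ($G{\left(X,B \right)} = X + 213 = 213 + X$)
$l{\left(u \right)} = - 7 u$ ($l{\left(u \right)} = u \left(-7\right) = - 7 u$)
$\left(G{\left(-640,-1238 \right)} + l{\left(1176 \right)}\right) \left(Q{\left(382 \right)} - 1555490\right) = \left(\left(213 - 640\right) - 8232\right) \left(\left(3 - \frac{1285}{382}\right) - 1555490\right) = \left(-427 - 8232\right) \left(\left(3 - \frac{1285}{382}\right) - 1555490\right) = - 8659 \left(\left(3 - \frac{1285}{382}\right) - 1555490\right) = - 8659 \left(- \frac{139}{382} - 1555490\right) = \left(-8659\right) \left(- \frac{594197319}{382}\right) = \frac{5145154585221}{382}$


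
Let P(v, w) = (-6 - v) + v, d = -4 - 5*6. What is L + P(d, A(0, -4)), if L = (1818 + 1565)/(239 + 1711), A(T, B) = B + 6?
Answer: -8317/1950 ≈ -4.2651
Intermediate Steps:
A(T, B) = 6 + B
L = 3383/1950 ≈ 1.7349
d = -34 (d = -4 - 30 = -34)
P(v, w) = -6
L + P(d, A(0, -4)) = 3383/1950 - 6 = -8317/1950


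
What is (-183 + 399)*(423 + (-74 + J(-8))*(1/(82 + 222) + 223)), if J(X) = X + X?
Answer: -80632503/19 ≈ -4.2438e+6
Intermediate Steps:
J(X) = 2*X
(-183 + 399)*(423 + (-74 + J(-8))*(1/(82 + 222) + 223)) = (-183 + 399)*(423 + (-74 + 2*(-8))*(1/(82 + 222) + 223)) = 216*(423 + (-74 - 16)*(1/304 + 223)) = 216*(423 - 90*(1/304 + 223)) = 216*(423 - 90*67793/304) = 216*(423 - 3050685/152) = 216*(-2986389/152) = -80632503/19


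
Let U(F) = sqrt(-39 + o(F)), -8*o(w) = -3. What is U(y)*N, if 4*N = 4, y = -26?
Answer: I*sqrt(618)/4 ≈ 6.2149*I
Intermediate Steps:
o(w) = 3/8 (o(w) = -1/8*(-3) = 3/8)
N = 1 (N = (1/4)*4 = 1)
U(F) = I*sqrt(618)/4 (U(F) = sqrt(-39 + 3/8) = sqrt(-309/8) = I*sqrt(618)/4)
U(y)*N = (I*sqrt(618)/4)*1 = I*sqrt(618)/4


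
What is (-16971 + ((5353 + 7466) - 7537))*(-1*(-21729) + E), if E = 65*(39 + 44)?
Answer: -317052436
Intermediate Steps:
E = 5395 (E = 65*83 = 5395)
(-16971 + ((5353 + 7466) - 7537))*(-1*(-21729) + E) = (-16971 + ((5353 + 7466) - 7537))*(-1*(-21729) + 5395) = (-16971 + (12819 - 7537))*(21729 + 5395) = (-16971 + 5282)*27124 = -11689*27124 = -317052436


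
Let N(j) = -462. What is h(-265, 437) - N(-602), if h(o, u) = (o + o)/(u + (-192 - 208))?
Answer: 16564/37 ≈ 447.68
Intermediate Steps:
h(o, u) = 2*o/(-400 + u) (h(o, u) = (2*o)/(u - 400) = (2*o)/(-400 + u) = 2*o/(-400 + u))
h(-265, 437) - N(-602) = 2*(-265)/(-400 + 437) - 1*(-462) = 2*(-265)/37 + 462 = 2*(-265)*(1/37) + 462 = -530/37 + 462 = 16564/37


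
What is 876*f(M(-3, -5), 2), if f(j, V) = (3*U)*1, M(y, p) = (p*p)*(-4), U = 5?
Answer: 13140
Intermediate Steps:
M(y, p) = -4*p² (M(y, p) = p²*(-4) = -4*p²)
f(j, V) = 15 (f(j, V) = (3*5)*1 = 15*1 = 15)
876*f(M(-3, -5), 2) = 876*15 = 13140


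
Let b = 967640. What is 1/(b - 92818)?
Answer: 1/874822 ≈ 1.1431e-6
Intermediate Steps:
1/(b - 92818) = 1/(967640 - 92818) = 1/874822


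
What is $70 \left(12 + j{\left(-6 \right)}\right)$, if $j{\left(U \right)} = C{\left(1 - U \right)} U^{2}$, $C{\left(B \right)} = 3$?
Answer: $8400$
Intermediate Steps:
$j{\left(U \right)} = 3 U^{2}$
$70 \left(12 + j{\left(-6 \right)}\right) = 70 \left(12 + 3 \left(-6\right)^{2}\right) = 70 \left(12 + 3 \cdot 36\right) = 70 \left(12 + 108\right) = 70 \cdot 120 = 8400$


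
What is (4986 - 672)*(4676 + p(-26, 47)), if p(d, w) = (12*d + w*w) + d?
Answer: 28243758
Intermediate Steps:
p(d, w) = w² + 13*d (p(d, w) = (12*d + w²) + d = (w² + 12*d) + d = w² + 13*d)
(4986 - 672)*(4676 + p(-26, 47)) = (4986 - 672)*(4676 + (47² + 13*(-26))) = 4314*(4676 + (2209 - 338)) = 4314*(4676 + 1871) = 4314*6547 = 28243758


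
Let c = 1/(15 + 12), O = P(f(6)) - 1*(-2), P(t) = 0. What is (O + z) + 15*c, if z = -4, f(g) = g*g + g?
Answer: -13/9 ≈ -1.4444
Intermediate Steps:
f(g) = g + g**2 (f(g) = g**2 + g = g + g**2)
O = 2 (O = 0 - 1*(-2) = 0 + 2 = 2)
c = 1/27 ≈ 0.037037
(O + z) + 15*c = (2 - 4) + 15*(1/27) = -2 + 5/9 = -13/9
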